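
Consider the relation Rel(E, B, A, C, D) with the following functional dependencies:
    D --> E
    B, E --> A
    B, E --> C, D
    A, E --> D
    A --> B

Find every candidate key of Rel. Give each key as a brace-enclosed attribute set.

{A, D}, {A, E}, {B, D}, {B, E}

Closure of {A, D} is {A, B, C, D, E}, the whole schema; {A, D} is a candidate key.
Closure of {A, E} is {A, B, C, D, E}, the whole schema; {A, E} is a candidate key.
Closure of {B, D} is {A, B, C, D, E}, the whole schema; {B, D} is a candidate key.
Closure of {B, E} is {A, B, C, D, E}, the whole schema; {B, E} is a candidate key.
Any other superkey properly contains one of these, so there are no further candidate keys.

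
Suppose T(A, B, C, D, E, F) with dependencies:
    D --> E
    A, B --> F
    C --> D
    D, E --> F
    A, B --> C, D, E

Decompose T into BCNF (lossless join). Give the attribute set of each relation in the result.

{A, B, C}; {C, D}; {D, E, F}

Candidate key of the original relation: {A, B}.
Within {A, B, C, D, E, F}: {D}⁺ ∩ {A, B, C, D, E, F} = {D, E, F}, not the whole set, so D --> E, F violates BCNF; decompose into {D, E, F} and {A, B, C, D}.
{D, E, F}: every determinant is a superkey — BCNF.
Within {A, B, C, D}: {C}⁺ ∩ {A, B, C, D} = {C, D}, not the whole set, so C --> D violates BCNF; decompose into {C, D} and {A, B, C}.
{C, D}: every determinant is a superkey — BCNF.
{A, B, C}: every determinant is a superkey — BCNF.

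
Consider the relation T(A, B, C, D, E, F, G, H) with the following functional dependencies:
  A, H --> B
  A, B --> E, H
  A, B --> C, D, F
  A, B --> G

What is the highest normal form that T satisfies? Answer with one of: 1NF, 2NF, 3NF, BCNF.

Candidate keys: {A, B}, {A, H}. Prime attributes: {A, B, H}.
The left-hand side of every FD is a superkey, so BCNF is satisfied.

BCNF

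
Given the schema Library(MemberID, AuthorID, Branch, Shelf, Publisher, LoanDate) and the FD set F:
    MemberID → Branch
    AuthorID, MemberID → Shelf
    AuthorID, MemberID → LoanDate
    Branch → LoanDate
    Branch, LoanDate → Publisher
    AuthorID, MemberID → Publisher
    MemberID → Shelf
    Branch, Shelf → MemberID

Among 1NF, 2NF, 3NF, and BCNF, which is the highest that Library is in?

Candidate keys: {AuthorID, Branch, Shelf}, {AuthorID, MemberID}. Prime attributes: {AuthorID, Branch, MemberID, Shelf}.
For MemberID → Branch we have {MemberID}⁺ = {Branch, LoanDate, MemberID, Publisher, Shelf}; {MemberID} is not a superkey, so BCNF fails.
Branch → LoanDate determines the non-prime attribute {LoanDate} from a non-superkey — 3NF is violated.
Since {MemberID} ⊂ {AuthorID, MemberID} and {MemberID}⁺ ⊇ {LoanDate, Publisher} with {LoanDate, Publisher} non-prime, there is a partial dependency; 2NF fails.

1NF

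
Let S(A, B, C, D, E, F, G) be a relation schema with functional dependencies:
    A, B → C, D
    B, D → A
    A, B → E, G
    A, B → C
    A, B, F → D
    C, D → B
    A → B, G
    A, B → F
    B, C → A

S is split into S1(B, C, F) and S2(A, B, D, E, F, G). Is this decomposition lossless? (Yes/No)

No

The shared attributes are {B, F} and {B, F}⁺ = {B, F}.
S1 ⊄ {B, F} and S2 ⊄ {B, F}, so the split is lossy.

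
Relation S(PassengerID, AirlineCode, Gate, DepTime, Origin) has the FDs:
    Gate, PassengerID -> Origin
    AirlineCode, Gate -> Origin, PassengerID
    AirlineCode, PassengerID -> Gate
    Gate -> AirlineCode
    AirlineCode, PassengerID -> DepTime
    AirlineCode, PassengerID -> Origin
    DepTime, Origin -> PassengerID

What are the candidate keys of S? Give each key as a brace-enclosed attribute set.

{AirlineCode, DepTime, Origin}, {AirlineCode, PassengerID}, {Gate}

Closure of {Gate} is {AirlineCode, DepTime, Gate, Origin, PassengerID}, the whole schema; {Gate} is a candidate key.
Closure of {AirlineCode, PassengerID} is {AirlineCode, DepTime, Gate, Origin, PassengerID}, the whole schema; {AirlineCode, PassengerID} is a candidate key.
Closure of {AirlineCode, DepTime, Origin} is {AirlineCode, DepTime, Gate, Origin, PassengerID}, the whole schema; {AirlineCode, DepTime, Origin} is a candidate key.
Any other superkey properly contains one of these, so there are no further candidate keys.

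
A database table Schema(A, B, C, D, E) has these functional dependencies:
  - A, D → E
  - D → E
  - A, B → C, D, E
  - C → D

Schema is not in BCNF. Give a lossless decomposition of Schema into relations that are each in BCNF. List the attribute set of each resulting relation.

Candidate key of the original relation: {A, B}.
In {A, B, C, D, E}, {A, D} is not a superkey ({A, D}⁺ restricted to this set is {A, D, E}), so split on A, D → E into {A, D, E} and {A, B, C, D}.
In {A, D, E}, {D} is not a superkey ({D}⁺ restricted to this set is {D, E}), so split on D → E into {D, E} and {A, D}.
{D, E} has no BCNF violation.
{A, D} has no BCNF violation.
In {A, B, C, D}, {C} is not a superkey ({C}⁺ restricted to this set is {C, D}), so split on C → D into {C, D} and {A, B, C}.
{C, D} has no BCNF violation.
{A, B, C} has no BCNF violation.

{A, B, C}; {A, D}; {C, D}; {D, E}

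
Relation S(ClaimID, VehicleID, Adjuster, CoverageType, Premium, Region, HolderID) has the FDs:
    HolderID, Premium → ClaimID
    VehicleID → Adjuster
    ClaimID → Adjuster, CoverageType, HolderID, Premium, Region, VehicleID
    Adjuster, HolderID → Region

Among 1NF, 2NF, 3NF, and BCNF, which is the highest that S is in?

Candidate keys: {ClaimID}, {HolderID, Premium}. Prime attributes: {ClaimID, HolderID, Premium}.
VehicleID → Adjuster breaks BCNF: {VehicleID}⁺ = {Adjuster, VehicleID}, so {VehicleID} is not a superkey.
VehicleID → Adjuster has non-prime {Adjuster} on the right and a non-superkey on the left, so 3NF fails.
Checking every proper subset of each key, none determines a non-prime attribute — 2NF is satisfied.

2NF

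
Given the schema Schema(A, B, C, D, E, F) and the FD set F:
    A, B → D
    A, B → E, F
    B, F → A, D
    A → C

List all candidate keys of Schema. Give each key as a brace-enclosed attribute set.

{A, B}, {B, F}

{B} never appears on the right of any FD, so every key must include it.
Closure of {A, B} is {A, B, C, D, E, F}, the whole schema; {A, B} is a candidate key.
Closure of {B, F} is {A, B, C, D, E, F}, the whole schema; {B, F} is a candidate key.
No proper subset of any of these is a key, and no other minimal superkey exists.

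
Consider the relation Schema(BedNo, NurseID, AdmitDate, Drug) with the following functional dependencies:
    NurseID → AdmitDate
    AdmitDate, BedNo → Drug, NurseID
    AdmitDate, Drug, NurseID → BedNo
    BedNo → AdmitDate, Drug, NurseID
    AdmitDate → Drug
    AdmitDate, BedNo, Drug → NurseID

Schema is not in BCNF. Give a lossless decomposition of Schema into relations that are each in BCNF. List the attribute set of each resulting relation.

{AdmitDate, BedNo, NurseID}; {AdmitDate, Drug}

Candidate keys of the original relation: {BedNo}, {NurseID}.
In {AdmitDate, BedNo, Drug, NurseID}, {AdmitDate} is not a superkey ({AdmitDate}⁺ restricted to this set is {AdmitDate, Drug}), so split on AdmitDate → Drug into {AdmitDate, Drug} and {AdmitDate, BedNo, NurseID}.
{AdmitDate, Drug} is in BCNF.
{AdmitDate, BedNo, NurseID} is in BCNF.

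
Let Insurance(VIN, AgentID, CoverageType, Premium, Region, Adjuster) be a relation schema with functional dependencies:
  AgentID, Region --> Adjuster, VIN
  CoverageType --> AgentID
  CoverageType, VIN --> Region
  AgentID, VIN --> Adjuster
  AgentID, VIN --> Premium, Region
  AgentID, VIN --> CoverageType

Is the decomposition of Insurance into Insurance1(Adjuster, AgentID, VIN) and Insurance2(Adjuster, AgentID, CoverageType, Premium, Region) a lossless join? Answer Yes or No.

The shared attributes are {Adjuster, AgentID} and {Adjuster, AgentID}⁺ = {Adjuster, AgentID}.
The closure covers neither Insurance1 nor Insurance2 entirely; the join is not lossless.

No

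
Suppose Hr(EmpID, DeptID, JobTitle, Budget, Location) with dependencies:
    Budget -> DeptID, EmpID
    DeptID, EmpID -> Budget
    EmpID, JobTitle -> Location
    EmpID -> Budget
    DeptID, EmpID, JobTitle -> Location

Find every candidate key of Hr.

{Budget, JobTitle}, {EmpID, JobTitle}

{JobTitle} never appears on the right of any FD, so every key must include it.
{Budget, JobTitle}⁺ = {Budget, DeptID, EmpID, JobTitle, Location}, which is every attribute, so {Budget, JobTitle} is a candidate key.
{EmpID, JobTitle}⁺ = {Budget, DeptID, EmpID, JobTitle, Location}, which is every attribute, so {EmpID, JobTitle} is a candidate key.
No proper subset of any of these is a key, and no other minimal superkey exists.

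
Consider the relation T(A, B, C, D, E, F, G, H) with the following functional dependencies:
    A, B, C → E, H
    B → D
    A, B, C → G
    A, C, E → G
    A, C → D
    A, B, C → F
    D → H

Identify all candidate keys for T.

{A, B, C}

{A, B, C} never appear on the right of any FD, so every key must include all of them.
Closure of {A, B, C} is {A, B, C, D, E, F, G, H}, the whole schema; {A, B, C} is a candidate key.
Every other attribute set either contains this one or has a smaller closure.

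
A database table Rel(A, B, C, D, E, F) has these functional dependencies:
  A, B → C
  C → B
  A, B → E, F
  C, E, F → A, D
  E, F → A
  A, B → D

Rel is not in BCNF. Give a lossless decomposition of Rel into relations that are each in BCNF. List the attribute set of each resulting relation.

{A, E, F}; {B, C}; {C, D, E, F}

Candidate keys of the original relation: {A, B}, {A, C}, {B, E, F}, {C, E, F}.
{A, B, C, D, E, F}: {C} determines {B, C} here but is not a superkey — split on C → B, giving {B, C} and {A, C, D, E, F}.
{B, C}: every determinant is a superkey — BCNF.
{A, C, D, E, F}: {E, F} determines {A, E, F} here but is not a superkey — split on E, F → A, giving {A, E, F} and {C, D, E, F}.
{A, E, F}: every determinant is a superkey — BCNF.
{C, D, E, F}: every determinant is a superkey — BCNF.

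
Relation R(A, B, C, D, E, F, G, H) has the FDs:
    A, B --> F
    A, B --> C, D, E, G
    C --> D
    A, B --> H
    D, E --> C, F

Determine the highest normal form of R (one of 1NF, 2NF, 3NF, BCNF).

2NF

Candidate key: {A, B}. Prime attributes: {A, B}.
C --> D breaks BCNF: {C}⁺ = {C, D}, so {C} is not a superkey.
C --> D has non-prime {D} on the right and a non-superkey on the left, so 3NF fails.
Checking every proper subset of each key, none determines a non-prime attribute — 2NF is satisfied.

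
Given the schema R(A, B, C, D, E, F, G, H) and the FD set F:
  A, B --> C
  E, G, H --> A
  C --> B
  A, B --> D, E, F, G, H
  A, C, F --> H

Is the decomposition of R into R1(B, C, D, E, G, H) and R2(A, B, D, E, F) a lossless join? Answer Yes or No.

No

R1 ∩ R2 = {B, D, E}; its closure under F is {B, D, E}.
The closure covers neither R1 nor R2 entirely; the join is not lossless.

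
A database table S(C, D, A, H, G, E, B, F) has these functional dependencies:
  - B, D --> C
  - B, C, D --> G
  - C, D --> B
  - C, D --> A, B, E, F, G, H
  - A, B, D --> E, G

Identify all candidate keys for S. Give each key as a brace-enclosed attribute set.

Attributes never on any right-hand side: {D} — every candidate key must contain it.
{B, D}⁺ = {A, B, C, D, E, F, G, H}, which is every attribute, so {B, D} is a candidate key.
{C, D}⁺ = {A, B, C, D, E, F, G, H}, which is every attribute, so {C, D} is a candidate key.
Any other superkey properly contains one of these, so there are no further candidate keys.

{B, D}, {C, D}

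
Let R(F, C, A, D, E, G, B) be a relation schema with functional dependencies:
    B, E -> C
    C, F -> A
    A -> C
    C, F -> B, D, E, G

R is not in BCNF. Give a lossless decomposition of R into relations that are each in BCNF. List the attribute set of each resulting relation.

Candidate keys of the original relation: {A, F}, {B, E, F}, {C, F}.
In {A, B, C, D, E, F, G}, {B, E} is not a superkey ({B, E}⁺ restricted to this set is {B, C, E}), so split on B, E -> C into {B, C, E} and {A, B, D, E, F, G}.
{B, C, E} is in BCNF.
{A, B, D, E, F, G} is in BCNF.

{A, B, D, E, F, G}; {B, C, E}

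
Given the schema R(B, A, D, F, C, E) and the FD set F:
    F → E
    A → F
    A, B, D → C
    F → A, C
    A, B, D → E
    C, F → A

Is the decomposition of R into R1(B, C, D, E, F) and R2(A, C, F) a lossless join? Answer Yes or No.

R1 ∩ R2 = {C, F}; its closure under F is {A, C, E, F}.
R2 is contained in that closure, so R1 ∩ R2 → R2 holds and the join is lossless.

Yes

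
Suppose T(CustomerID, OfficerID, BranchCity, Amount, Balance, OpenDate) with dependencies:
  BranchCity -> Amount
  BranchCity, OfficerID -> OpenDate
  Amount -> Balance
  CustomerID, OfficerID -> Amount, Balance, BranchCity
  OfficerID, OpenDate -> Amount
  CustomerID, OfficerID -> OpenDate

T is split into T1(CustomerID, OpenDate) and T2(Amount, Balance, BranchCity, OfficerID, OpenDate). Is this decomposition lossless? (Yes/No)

No

The shared attributes are {OpenDate} and {OpenDate}⁺ = {OpenDate}.
The closure covers neither T1 nor T2 entirely; the join is not lossless.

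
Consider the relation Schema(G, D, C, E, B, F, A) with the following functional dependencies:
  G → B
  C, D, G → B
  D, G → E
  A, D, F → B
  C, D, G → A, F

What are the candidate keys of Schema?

{C, D, G} never appear on the right of any FD, so every key must include all of them.
{C, D, G}⁺ = {A, B, C, D, E, F, G} — all of the relation — so {C, D, G} is a candidate key.
Every other attribute set either contains this one or has a smaller closure.

{C, D, G}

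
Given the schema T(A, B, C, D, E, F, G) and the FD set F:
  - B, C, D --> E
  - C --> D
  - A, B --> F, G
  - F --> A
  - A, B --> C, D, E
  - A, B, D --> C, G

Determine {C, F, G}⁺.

{A, C, D, F, G}

Start with {C, F, G}.
C --> D applies; add {D} → now {C, D, F, G}.
F --> A applies; add {A} → now {A, C, D, F, G}.
No further FD applies.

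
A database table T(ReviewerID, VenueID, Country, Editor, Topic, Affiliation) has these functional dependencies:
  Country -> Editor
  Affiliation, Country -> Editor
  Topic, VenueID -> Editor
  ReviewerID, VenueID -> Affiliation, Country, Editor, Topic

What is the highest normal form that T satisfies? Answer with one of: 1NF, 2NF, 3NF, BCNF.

2NF

Candidate key: {ReviewerID, VenueID}. Prime attributes: {ReviewerID, VenueID}.
Country -> Editor: {Country}⁺ = {Country, Editor}, which is not all of the attributes, so the left side is not a superkey — BCNF is violated.
Country -> Editor determines the non-prime attribute {Editor} from a non-superkey — 3NF is violated.
No non-prime attribute depends on a proper subset of any candidate key, so 2NF holds.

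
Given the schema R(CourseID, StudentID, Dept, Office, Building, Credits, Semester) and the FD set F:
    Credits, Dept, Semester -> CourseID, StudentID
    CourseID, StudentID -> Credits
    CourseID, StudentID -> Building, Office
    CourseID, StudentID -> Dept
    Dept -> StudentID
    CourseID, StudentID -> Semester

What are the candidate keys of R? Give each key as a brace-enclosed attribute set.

{CourseID, Dept}, {CourseID, StudentID}, {Credits, Dept, Semester}

Closure of {CourseID, Dept} is {Building, CourseID, Credits, Dept, Office, Semester, StudentID}, the whole schema; {CourseID, Dept} is a candidate key.
Closure of {CourseID, StudentID} is {Building, CourseID, Credits, Dept, Office, Semester, StudentID}, the whole schema; {CourseID, StudentID} is a candidate key.
Closure of {Credits, Dept, Semester} is {Building, CourseID, Credits, Dept, Office, Semester, StudentID}, the whole schema; {Credits, Dept, Semester} is a candidate key.
These are minimal and exhaustive — every other superkey contains one of them.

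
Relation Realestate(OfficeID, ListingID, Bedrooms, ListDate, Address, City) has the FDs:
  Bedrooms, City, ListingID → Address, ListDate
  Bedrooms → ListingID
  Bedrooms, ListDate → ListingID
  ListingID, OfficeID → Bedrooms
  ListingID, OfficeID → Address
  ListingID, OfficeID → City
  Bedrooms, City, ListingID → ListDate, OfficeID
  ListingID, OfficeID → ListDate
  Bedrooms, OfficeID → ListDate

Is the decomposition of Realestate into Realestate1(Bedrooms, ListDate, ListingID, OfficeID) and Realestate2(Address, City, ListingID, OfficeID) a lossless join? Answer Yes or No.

Yes

Common attributes: {ListingID, OfficeID}; their closure is {Address, Bedrooms, City, ListDate, ListingID, OfficeID}.
This includes all of Realestate1, so the common attributes are a superkey of Realestate1 — the join is lossless.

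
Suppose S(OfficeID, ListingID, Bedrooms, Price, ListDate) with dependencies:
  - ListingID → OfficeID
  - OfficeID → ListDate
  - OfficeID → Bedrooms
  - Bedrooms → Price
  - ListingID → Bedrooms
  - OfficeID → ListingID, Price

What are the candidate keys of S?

{ListingID}⁺ = {Bedrooms, ListDate, ListingID, OfficeID, Price}, which is every attribute, so {ListingID} is a candidate key.
{OfficeID}⁺ = {Bedrooms, ListDate, ListingID, OfficeID, Price}, which is every attribute, so {OfficeID} is a candidate key.
No proper subset of any of these is a key, and no other minimal superkey exists.

{ListingID}, {OfficeID}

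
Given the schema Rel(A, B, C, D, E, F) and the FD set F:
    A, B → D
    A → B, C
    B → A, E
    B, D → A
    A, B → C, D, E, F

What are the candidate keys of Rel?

{A}, {B}

Closure of {A} is {A, B, C, D, E, F}, the whole schema; {A} is a candidate key.
Closure of {B} is {A, B, C, D, E, F}, the whole schema; {B} is a candidate key.
These are minimal and exhaustive — every other superkey contains one of them.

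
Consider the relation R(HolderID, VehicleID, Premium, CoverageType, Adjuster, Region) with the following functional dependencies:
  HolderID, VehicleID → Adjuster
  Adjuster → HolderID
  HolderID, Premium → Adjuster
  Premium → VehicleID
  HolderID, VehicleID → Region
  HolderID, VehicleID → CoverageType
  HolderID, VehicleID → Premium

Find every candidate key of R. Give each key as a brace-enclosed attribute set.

{Adjuster, Premium} is a candidate key since {Adjuster, Premium}⁺ = {Adjuster, CoverageType, HolderID, Premium, Region, VehicleID} covers every attribute.
{Adjuster, VehicleID} is a candidate key since {Adjuster, VehicleID}⁺ = {Adjuster, CoverageType, HolderID, Premium, Region, VehicleID} covers every attribute.
{HolderID, Premium} is a candidate key since {HolderID, Premium}⁺ = {Adjuster, CoverageType, HolderID, Premium, Region, VehicleID} covers every attribute.
{HolderID, VehicleID} is a candidate key since {HolderID, VehicleID}⁺ = {Adjuster, CoverageType, HolderID, Premium, Region, VehicleID} covers every attribute.
These are minimal and exhaustive — every other superkey contains one of them.

{Adjuster, Premium}, {Adjuster, VehicleID}, {HolderID, Premium}, {HolderID, VehicleID}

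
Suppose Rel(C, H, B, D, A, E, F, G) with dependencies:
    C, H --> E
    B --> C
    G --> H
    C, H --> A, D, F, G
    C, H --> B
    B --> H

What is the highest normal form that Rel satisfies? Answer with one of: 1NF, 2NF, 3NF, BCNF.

3NF

Candidate keys: {B}, {C, G}, {C, H}. Prime attributes: {B, C, G, H}.
G --> H: {G}⁺ = {G, H}, which is not all of the attributes, so the left side is not a superkey — BCNF is violated.
But every attribute on its right side ({H}) is prime, and the same holds for every other non-superkey FD, so 3NF still holds.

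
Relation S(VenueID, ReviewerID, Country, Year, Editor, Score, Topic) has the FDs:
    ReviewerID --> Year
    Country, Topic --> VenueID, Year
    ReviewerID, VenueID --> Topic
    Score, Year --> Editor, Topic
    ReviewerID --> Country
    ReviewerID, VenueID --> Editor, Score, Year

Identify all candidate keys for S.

{ReviewerID, Score}, {ReviewerID, Topic}, {ReviewerID, VenueID}

No FD produces {ReviewerID}, so it must be in every candidate key.
{ReviewerID, Score} is a candidate key since {ReviewerID, Score}⁺ = {Country, Editor, ReviewerID, Score, Topic, VenueID, Year} covers every attribute.
{ReviewerID, Topic} is a candidate key since {ReviewerID, Topic}⁺ = {Country, Editor, ReviewerID, Score, Topic, VenueID, Year} covers every attribute.
{ReviewerID, VenueID} is a candidate key since {ReviewerID, VenueID}⁺ = {Country, Editor, ReviewerID, Score, Topic, VenueID, Year} covers every attribute.
Any other superkey properly contains one of these, so there are no further candidate keys.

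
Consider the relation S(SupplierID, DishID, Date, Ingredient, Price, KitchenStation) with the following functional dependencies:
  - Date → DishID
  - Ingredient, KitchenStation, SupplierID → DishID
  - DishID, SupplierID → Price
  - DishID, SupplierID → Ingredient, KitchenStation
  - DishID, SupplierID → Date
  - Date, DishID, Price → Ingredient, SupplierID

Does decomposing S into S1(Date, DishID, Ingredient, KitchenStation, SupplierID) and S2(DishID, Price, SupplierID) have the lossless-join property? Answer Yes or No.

Yes

S1 ∩ S2 = {DishID, SupplierID}; its closure under F is {Date, DishID, Ingredient, KitchenStation, Price, SupplierID}.
This includes all of S1, so the common attributes are a superkey of S1 — the join is lossless.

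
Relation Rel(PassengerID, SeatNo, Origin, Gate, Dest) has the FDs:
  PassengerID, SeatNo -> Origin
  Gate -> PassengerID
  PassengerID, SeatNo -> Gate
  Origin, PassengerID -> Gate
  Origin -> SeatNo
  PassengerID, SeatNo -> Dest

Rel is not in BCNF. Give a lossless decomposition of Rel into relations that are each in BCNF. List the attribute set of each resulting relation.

{Dest, Gate, Origin}; {Gate, PassengerID}; {Origin, SeatNo}

Candidate keys of the original relation: {Gate, Origin}, {Gate, SeatNo}, {Origin, PassengerID}, {PassengerID, SeatNo}.
In {Dest, Gate, Origin, PassengerID, SeatNo}, {Gate} is not a superkey ({Gate}⁺ restricted to this set is {Gate, PassengerID}), so split on Gate -> PassengerID into {Gate, PassengerID} and {Dest, Gate, Origin, SeatNo}.
{Gate, PassengerID}: every determinant is a superkey — BCNF.
In {Dest, Gate, Origin, SeatNo}, {Origin} is not a superkey ({Origin}⁺ restricted to this set is {Origin, SeatNo}), so split on Origin -> SeatNo into {Origin, SeatNo} and {Dest, Gate, Origin}.
{Origin, SeatNo}: every determinant is a superkey — BCNF.
{Dest, Gate, Origin}: every determinant is a superkey — BCNF.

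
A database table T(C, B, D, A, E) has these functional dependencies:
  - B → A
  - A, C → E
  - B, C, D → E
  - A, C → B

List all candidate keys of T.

{A, C, D}, {B, C, D}

Attributes never on any right-hand side: {C, D} — every candidate key must contain all of them.
{A, C, D}⁺ = {A, B, C, D, E}, which is every attribute, so {A, C, D} is a candidate key.
{B, C, D}⁺ = {A, B, C, D, E}, which is every attribute, so {B, C, D} is a candidate key.
Any other superkey properly contains one of these, so there are no further candidate keys.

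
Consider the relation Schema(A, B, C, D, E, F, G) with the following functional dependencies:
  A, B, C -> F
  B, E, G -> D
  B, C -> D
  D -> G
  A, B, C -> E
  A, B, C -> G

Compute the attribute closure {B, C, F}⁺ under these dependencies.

{B, C, D, F, G}

Start with {B, C, F}.
B, C -> D applies; add {D} → now {B, C, D, F}.
D -> G applies; add {G} → now {B, C, D, F, G}.
No further FD applies.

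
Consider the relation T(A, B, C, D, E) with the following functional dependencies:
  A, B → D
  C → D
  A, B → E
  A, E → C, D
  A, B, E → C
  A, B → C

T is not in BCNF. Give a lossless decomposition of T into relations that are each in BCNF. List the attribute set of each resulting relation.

Candidate key of the original relation: {A, B}.
{A, B, C, D, E}: {C} determines {C, D} here but is not a superkey — split on C → D, giving {C, D} and {A, B, C, E}.
{C, D} is in BCNF.
{A, B, C, E}: {A, E} determines {A, C, E} here but is not a superkey — split on A, E → C, giving {A, C, E} and {A, B, E}.
{A, C, E} is in BCNF.
{A, B, E} is in BCNF.

{A, B, E}; {A, C, E}; {C, D}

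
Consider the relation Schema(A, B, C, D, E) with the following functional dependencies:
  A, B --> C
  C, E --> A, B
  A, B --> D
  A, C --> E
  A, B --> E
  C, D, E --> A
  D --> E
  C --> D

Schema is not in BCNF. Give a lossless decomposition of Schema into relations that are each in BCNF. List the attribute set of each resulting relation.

Candidate keys of the original relation: {A, B}, {C}.
{A, B, C, D, E}: {D} determines {D, E} here but is not a superkey — split on D --> E, giving {D, E} and {A, B, C, D}.
{D, E} has no BCNF violation.
{A, B, C, D} has no BCNF violation.

{A, B, C, D}; {D, E}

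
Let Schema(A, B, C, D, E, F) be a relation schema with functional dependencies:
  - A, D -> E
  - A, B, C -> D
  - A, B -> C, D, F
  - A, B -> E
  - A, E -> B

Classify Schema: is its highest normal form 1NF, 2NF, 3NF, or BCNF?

Candidate keys: {A, B}, {A, D}, {A, E}. Prime attributes: {A, B, D, E}.
The left-hand side of every FD is a superkey, so BCNF is satisfied.

BCNF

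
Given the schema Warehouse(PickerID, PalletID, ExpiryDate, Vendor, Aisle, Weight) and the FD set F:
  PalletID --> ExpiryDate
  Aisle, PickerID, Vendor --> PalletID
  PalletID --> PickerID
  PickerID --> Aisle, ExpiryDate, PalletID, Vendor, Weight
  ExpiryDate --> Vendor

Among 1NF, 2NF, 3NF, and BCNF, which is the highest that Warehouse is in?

Candidate keys: {PalletID}, {PickerID}. Prime attributes: {PalletID, PickerID}.
For ExpiryDate --> Vendor we have {ExpiryDate}⁺ = {ExpiryDate, Vendor}; {ExpiryDate} is not a superkey, so BCNF fails.
ExpiryDate --> Vendor has non-prime {Vendor} on the right and a non-superkey on the left, so 3NF fails.
All keys have size 1, which rules out partial dependencies — 2NF is satisfied.

2NF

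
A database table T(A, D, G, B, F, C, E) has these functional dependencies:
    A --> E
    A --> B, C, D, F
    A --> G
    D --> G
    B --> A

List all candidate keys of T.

{A}, {B}

{A}⁺ = {A, B, C, D, E, F, G} — all of the relation — so {A} is a candidate key.
{B}⁺ = {A, B, C, D, E, F, G} — all of the relation — so {B} is a candidate key.
These are minimal and exhaustive — every other superkey contains one of them.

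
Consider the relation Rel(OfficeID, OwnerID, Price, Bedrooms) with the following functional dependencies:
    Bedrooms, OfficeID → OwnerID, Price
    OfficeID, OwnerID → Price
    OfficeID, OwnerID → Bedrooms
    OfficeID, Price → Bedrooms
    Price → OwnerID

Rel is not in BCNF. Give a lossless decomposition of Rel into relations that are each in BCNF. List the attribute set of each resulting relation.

Candidate keys of the original relation: {Bedrooms, OfficeID}, {OfficeID, OwnerID}, {OfficeID, Price}.
In {Bedrooms, OfficeID, OwnerID, Price}, {Price} is not a superkey ({Price}⁺ restricted to this set is {OwnerID, Price}), so split on Price → OwnerID into {OwnerID, Price} and {Bedrooms, OfficeID, Price}.
{OwnerID, Price} is in BCNF.
{Bedrooms, OfficeID, Price} is in BCNF.

{Bedrooms, OfficeID, Price}; {OwnerID, Price}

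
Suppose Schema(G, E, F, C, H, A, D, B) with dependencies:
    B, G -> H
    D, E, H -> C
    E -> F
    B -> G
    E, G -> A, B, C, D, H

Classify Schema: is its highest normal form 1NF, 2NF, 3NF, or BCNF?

Candidate keys: {B, E}, {E, G}. Prime attributes: {B, E, G}.
B, G -> H: {B, G}⁺ = {B, G, H}, which is not all of the attributes, so the left side is not a superkey — BCNF is violated.
Because {H} is non-prime and the left side of B, G -> H is not a superkey, the relation is not in 3NF.
Since {B} ⊂ {B, E} and {B}⁺ ⊇ {H} with {H} non-prime, there is a partial dependency; 2NF fails.

1NF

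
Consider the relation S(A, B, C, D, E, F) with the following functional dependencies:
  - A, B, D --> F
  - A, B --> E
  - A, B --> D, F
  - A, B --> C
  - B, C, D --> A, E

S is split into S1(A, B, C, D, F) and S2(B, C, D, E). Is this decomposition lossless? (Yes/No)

Yes

S1 ∩ S2 = {B, C, D}; its closure under F is {A, B, C, D, E, F}.
This includes all of S1, so the common attributes are a superkey of S1 — the join is lossless.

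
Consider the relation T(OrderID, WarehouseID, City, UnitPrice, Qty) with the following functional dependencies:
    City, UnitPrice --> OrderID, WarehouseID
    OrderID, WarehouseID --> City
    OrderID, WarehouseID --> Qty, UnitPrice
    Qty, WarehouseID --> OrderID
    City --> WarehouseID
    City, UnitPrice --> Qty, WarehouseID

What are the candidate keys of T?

{City, OrderID}, {City, Qty}, {City, UnitPrice}, {OrderID, WarehouseID}, {Qty, WarehouseID}

{City, OrderID}⁺ = {City, OrderID, Qty, UnitPrice, WarehouseID} — all of the relation — so {City, OrderID} is a candidate key.
{City, Qty}⁺ = {City, OrderID, Qty, UnitPrice, WarehouseID} — all of the relation — so {City, Qty} is a candidate key.
{City, UnitPrice}⁺ = {City, OrderID, Qty, UnitPrice, WarehouseID} — all of the relation — so {City, UnitPrice} is a candidate key.
{OrderID, WarehouseID}⁺ = {City, OrderID, Qty, UnitPrice, WarehouseID} — all of the relation — so {OrderID, WarehouseID} is a candidate key.
{Qty, WarehouseID}⁺ = {City, OrderID, Qty, UnitPrice, WarehouseID} — all of the relation — so {Qty, WarehouseID} is a candidate key.
No proper subset of any of these is a key, and no other minimal superkey exists.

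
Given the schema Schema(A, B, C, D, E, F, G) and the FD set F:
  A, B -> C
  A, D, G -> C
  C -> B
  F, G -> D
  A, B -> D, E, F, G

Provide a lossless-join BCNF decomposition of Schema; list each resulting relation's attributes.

Candidate keys of the original relation: {A, B}, {A, C}, {A, D, G}, {A, F, G}.
Within {A, B, C, D, E, F, G}: {C}⁺ ∩ {A, B, C, D, E, F, G} = {B, C}, not the whole set, so C -> B violates BCNF; decompose into {B, C} and {A, C, D, E, F, G}.
{B, C} has no BCNF violation.
Within {A, C, D, E, F, G}: {F, G}⁺ ∩ {A, C, D, E, F, G} = {D, F, G}, not the whole set, so F, G -> D violates BCNF; decompose into {D, F, G} and {A, C, E, F, G}.
{D, F, G} has no BCNF violation.
{A, C, E, F, G} has no BCNF violation.

{A, C, E, F, G}; {B, C}; {D, F, G}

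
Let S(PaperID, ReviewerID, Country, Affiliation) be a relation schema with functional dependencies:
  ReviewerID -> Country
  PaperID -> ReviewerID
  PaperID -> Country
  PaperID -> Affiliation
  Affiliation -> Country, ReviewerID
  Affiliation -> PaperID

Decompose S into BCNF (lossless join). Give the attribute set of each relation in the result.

{Affiliation, PaperID, ReviewerID}; {Country, ReviewerID}

Candidate keys of the original relation: {Affiliation}, {PaperID}.
Within {Affiliation, Country, PaperID, ReviewerID}: {ReviewerID}⁺ ∩ {Affiliation, Country, PaperID, ReviewerID} = {Country, ReviewerID}, not the whole set, so ReviewerID -> Country violates BCNF; decompose into {Country, ReviewerID} and {Affiliation, PaperID, ReviewerID}.
{Country, ReviewerID} has no BCNF violation.
{Affiliation, PaperID, ReviewerID} has no BCNF violation.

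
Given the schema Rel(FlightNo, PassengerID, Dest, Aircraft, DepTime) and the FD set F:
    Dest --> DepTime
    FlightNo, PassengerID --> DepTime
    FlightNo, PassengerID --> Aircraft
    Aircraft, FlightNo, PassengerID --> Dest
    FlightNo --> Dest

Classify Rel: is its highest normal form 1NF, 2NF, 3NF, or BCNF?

Candidate key: {FlightNo, PassengerID}. Prime attributes: {FlightNo, PassengerID}.
Dest --> DepTime: {Dest}⁺ = {DepTime, Dest}, which is not all of the attributes, so the left side is not a superkey — BCNF is violated.
Dest --> DepTime has non-prime {DepTime} on the right and a non-superkey on the left, so 3NF fails.
The proper key subset {FlightNo} of {FlightNo, PassengerID} determines non-prime {DepTime, Dest}, so the relation is not even in 2NF.

1NF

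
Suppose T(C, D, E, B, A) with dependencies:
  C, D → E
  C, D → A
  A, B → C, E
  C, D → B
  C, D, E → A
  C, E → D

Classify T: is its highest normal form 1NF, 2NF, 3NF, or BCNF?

BCNF

Candidate keys: {A, B}, {C, D}, {C, E}. Prime attributes: {A, B, C, D, E}.
Every FD has a superkey on the left, so the relation is in BCNF.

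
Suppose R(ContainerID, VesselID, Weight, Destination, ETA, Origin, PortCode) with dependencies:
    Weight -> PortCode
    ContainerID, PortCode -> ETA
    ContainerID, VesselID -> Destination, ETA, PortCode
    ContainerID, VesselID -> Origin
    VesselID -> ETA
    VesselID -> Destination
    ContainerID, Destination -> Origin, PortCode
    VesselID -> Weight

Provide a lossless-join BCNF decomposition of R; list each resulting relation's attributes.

Candidate key of the original relation: {ContainerID, VesselID}.
In {ContainerID, Destination, ETA, Origin, PortCode, VesselID, Weight}, {Weight} is not a superkey ({Weight}⁺ restricted to this set is {PortCode, Weight}), so split on Weight -> PortCode into {PortCode, Weight} and {ContainerID, Destination, ETA, Origin, VesselID, Weight}.
{PortCode, Weight}: every determinant is a superkey — BCNF.
In {ContainerID, Destination, ETA, Origin, VesselID, Weight}, {VesselID} is not a superkey ({VesselID}⁺ restricted to this set is {Destination, ETA, VesselID, Weight}), so split on VesselID -> Destination, ETA, Weight into {Destination, ETA, VesselID, Weight} and {ContainerID, Origin, VesselID}.
{Destination, ETA, VesselID, Weight}: every determinant is a superkey — BCNF.
{ContainerID, Origin, VesselID}: every determinant is a superkey — BCNF.

{ContainerID, Origin, VesselID}; {Destination, ETA, VesselID, Weight}; {PortCode, Weight}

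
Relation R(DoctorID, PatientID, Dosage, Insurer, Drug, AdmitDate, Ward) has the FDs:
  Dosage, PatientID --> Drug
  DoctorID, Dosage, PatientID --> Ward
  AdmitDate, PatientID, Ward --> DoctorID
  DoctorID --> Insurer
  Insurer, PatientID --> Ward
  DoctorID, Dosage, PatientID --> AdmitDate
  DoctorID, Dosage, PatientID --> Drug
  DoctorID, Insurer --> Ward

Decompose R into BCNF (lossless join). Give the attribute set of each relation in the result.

Candidate keys of the original relation: {AdmitDate, Dosage, Insurer, PatientID}, {AdmitDate, Dosage, PatientID, Ward}, {DoctorID, Dosage, PatientID}.
In {AdmitDate, DoctorID, Dosage, Drug, Insurer, PatientID, Ward}, {Dosage, PatientID} is not a superkey ({Dosage, PatientID}⁺ restricted to this set is {Dosage, Drug, PatientID}), so split on Dosage, PatientID --> Drug into {Dosage, Drug, PatientID} and {AdmitDate, DoctorID, Dosage, Insurer, PatientID, Ward}.
{Dosage, Drug, PatientID} has no BCNF violation.
In {AdmitDate, DoctorID, Dosage, Insurer, PatientID, Ward}, {AdmitDate, PatientID, Ward} is not a superkey ({AdmitDate, PatientID, Ward}⁺ restricted to this set is {AdmitDate, DoctorID, Insurer, PatientID, Ward}), so split on AdmitDate, PatientID, Ward --> DoctorID, Insurer into {AdmitDate, DoctorID, Insurer, PatientID, Ward} and {AdmitDate, Dosage, PatientID, Ward}.
In {AdmitDate, DoctorID, Insurer, PatientID, Ward}, {DoctorID} is not a superkey ({DoctorID}⁺ restricted to this set is {DoctorID, Insurer, Ward}), so split on DoctorID --> Insurer, Ward into {DoctorID, Insurer, Ward} and {AdmitDate, DoctorID, PatientID}.
{DoctorID, Insurer, Ward} has no BCNF violation.
{AdmitDate, DoctorID, PatientID} has no BCNF violation.
{AdmitDate, Dosage, PatientID, Ward} has no BCNF violation.

{AdmitDate, DoctorID, PatientID}; {AdmitDate, Dosage, PatientID, Ward}; {DoctorID, Insurer, Ward}; {Dosage, Drug, PatientID}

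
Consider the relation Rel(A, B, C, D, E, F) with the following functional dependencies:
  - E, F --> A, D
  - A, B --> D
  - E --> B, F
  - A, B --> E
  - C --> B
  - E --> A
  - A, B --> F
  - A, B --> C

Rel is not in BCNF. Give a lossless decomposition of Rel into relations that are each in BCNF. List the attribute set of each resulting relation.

Candidate keys of the original relation: {A, B}, {A, C}, {E}.
In {A, B, C, D, E, F}, {C} is not a superkey ({C}⁺ restricted to this set is {B, C}), so split on C --> B into {B, C} and {A, C, D, E, F}.
{B, C}: every determinant is a superkey — BCNF.
{A, C, D, E, F}: every determinant is a superkey — BCNF.

{A, C, D, E, F}; {B, C}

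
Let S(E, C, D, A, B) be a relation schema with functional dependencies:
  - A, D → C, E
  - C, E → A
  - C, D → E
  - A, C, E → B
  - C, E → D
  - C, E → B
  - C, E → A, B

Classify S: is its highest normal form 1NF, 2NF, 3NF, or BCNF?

BCNF

Candidate keys: {A, D}, {C, D}, {C, E}. Prime attributes: {A, C, D, E}.
Each dependency's left side is a superkey — BCNF holds.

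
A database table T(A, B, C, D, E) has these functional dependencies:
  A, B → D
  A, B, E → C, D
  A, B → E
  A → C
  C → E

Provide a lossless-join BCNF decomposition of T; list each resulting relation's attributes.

{A, B, D}; {A, C}; {C, E}

Candidate key of the original relation: {A, B}.
In {A, B, C, D, E}, {A} is not a superkey ({A}⁺ restricted to this set is {A, C, E}), so split on A → C, E into {A, C, E} and {A, B, D}.
In {A, C, E}, {C} is not a superkey ({C}⁺ restricted to this set is {C, E}), so split on C → E into {C, E} and {A, C}.
{C, E}: every determinant is a superkey — BCNF.
{A, C}: every determinant is a superkey — BCNF.
{A, B, D}: every determinant is a superkey — BCNF.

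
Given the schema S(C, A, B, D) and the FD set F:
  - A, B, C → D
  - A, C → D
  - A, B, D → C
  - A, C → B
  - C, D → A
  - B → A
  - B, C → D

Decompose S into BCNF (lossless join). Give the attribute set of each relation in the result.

{A, B}; {B, C, D}

Candidate keys of the original relation: {A, C}, {B, C}, {B, D}, {C, D}.
In {A, B, C, D}, {B} is not a superkey ({B}⁺ restricted to this set is {A, B}), so split on B → A into {A, B} and {B, C, D}.
{A, B} is in BCNF.
{B, C, D} is in BCNF.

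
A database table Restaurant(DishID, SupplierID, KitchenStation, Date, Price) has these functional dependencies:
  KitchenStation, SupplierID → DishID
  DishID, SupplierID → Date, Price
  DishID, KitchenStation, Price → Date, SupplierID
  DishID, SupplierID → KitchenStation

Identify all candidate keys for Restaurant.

{DishID, SupplierID}⁺ = {Date, DishID, KitchenStation, Price, SupplierID} — all of the relation — so {DishID, SupplierID} is a candidate key.
{KitchenStation, SupplierID}⁺ = {Date, DishID, KitchenStation, Price, SupplierID} — all of the relation — so {KitchenStation, SupplierID} is a candidate key.
{DishID, KitchenStation, Price}⁺ = {Date, DishID, KitchenStation, Price, SupplierID} — all of the relation — so {DishID, KitchenStation, Price} is a candidate key.
These are minimal and exhaustive — every other superkey contains one of them.

{DishID, KitchenStation, Price}, {DishID, SupplierID}, {KitchenStation, SupplierID}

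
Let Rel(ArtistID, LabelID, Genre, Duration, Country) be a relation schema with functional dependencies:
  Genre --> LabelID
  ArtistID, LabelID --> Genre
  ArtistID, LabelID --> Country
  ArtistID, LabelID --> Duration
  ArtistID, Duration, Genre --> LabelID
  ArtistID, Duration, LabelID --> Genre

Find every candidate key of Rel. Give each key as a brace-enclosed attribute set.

{ArtistID, Genre}, {ArtistID, LabelID}

No FD produces {ArtistID}, so it must be in every candidate key.
{ArtistID, Genre}⁺ = {ArtistID, Country, Duration, Genre, LabelID}, which is every attribute, so {ArtistID, Genre} is a candidate key.
{ArtistID, LabelID}⁺ = {ArtistID, Country, Duration, Genre, LabelID}, which is every attribute, so {ArtistID, LabelID} is a candidate key.
These are minimal and exhaustive — every other superkey contains one of them.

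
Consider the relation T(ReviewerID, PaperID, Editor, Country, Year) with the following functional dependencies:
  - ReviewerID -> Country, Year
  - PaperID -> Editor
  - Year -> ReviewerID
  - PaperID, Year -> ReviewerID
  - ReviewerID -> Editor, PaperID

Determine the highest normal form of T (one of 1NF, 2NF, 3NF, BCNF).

Candidate keys: {ReviewerID}, {Year}. Prime attributes: {ReviewerID, Year}.
PaperID -> Editor breaks BCNF: {PaperID}⁺ = {Editor, PaperID}, so {PaperID} is not a superkey.
PaperID -> Editor has non-prime {Editor} on the right and a non-superkey on the left, so 3NF fails.
All keys have size 1, which rules out partial dependencies — 2NF is satisfied.

2NF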